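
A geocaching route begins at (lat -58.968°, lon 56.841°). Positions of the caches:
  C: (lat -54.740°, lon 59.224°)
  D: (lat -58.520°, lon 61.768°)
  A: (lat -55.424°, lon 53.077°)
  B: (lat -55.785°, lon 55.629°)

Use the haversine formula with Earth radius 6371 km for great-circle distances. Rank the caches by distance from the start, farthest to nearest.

C, A, B, D

Computing each great-circle distance from (lat -58.968°, lon 56.841°):
C (lat -54.740°, lon 59.224°): 491.9 km
A (lat -55.424°, lon 53.077°): 454.5 km
B (lat -55.785°, lon 55.629°): 361.3 km
D (lat -58.520°, lon 61.768°): 288.5 km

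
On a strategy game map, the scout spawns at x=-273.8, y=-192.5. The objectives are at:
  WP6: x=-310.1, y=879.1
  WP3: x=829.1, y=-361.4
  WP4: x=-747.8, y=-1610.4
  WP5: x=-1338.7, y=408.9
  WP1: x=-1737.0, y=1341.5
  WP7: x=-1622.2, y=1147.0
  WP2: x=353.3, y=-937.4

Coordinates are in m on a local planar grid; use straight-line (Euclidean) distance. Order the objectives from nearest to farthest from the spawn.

WP2, WP6, WP3, WP5, WP4, WP7, WP1

Computing each straight-line distance from x=-273.8, y=-192.5:
WP2 x=353.3, y=-937.4: 973.7 m
WP6 x=-310.1, y=879.1: 1072.2 m
WP3 x=829.1, y=-361.4: 1115.8 m
WP5 x=-1338.7, y=408.9: 1223.0 m
WP4 x=-747.8, y=-1610.4: 1495.0 m
WP7 x=-1622.2, y=1147.0: 1900.6 m
WP1 x=-1737.0, y=1341.5: 2119.9 m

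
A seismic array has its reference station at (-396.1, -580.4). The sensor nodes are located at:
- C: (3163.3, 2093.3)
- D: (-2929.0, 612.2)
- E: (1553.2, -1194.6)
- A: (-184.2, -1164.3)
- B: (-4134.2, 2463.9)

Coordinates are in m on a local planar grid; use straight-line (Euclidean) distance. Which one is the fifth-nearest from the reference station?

B

Distances from the reference station ((-396.1, -580.4)):
A: 621.2 m
E: 2043.8 m
D: 2799.6 m
C: 4451.7 m
B: 4820.9 m
The fifth-nearest is B at 4820.9 m.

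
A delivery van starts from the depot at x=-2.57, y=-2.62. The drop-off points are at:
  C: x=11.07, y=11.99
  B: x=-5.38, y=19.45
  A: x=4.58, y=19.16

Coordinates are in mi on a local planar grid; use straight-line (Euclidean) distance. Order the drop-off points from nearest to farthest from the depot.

C, B, A

Distance from the depot at x=-2.57, y=-2.62 to each:
C x=11.07, y=11.99: 20.0 mi
B x=-5.38, y=19.45: 22.2 mi
A x=4.58, y=19.16: 22.9 mi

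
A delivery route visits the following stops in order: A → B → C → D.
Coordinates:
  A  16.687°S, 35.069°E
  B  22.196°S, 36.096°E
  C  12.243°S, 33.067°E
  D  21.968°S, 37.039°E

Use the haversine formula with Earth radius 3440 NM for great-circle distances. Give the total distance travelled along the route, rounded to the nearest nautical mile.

Leg distances:
A→B: 335.8 NM  (cumulative 335.8 NM)
B→C: 622.2 NM  (cumulative 958.1 NM)
C→D: 626.7 NM  (cumulative 1584.7 NM)
Total route length ≈ 1585 NM.

1585 NM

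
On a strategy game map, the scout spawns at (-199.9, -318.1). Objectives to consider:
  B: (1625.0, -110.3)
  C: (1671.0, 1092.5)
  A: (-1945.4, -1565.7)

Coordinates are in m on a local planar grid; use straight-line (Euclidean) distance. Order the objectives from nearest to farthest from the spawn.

B, A, C

Distances from the spawn:
B (1625.0, -110.3): 1836.7 m
A (-1945.4, -1565.7): 2145.5 m
C (1671.0, 1092.5): 2343.1 m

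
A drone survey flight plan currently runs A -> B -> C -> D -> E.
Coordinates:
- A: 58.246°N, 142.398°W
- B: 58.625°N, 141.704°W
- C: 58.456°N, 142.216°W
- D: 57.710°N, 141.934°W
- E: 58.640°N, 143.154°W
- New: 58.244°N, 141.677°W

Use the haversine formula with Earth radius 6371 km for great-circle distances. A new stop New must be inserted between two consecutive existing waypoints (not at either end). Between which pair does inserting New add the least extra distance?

Added distance for inserting New between each consecutive pair:
A–B: 26.2 km
B–C: 46.5 km
C–D: 16.0 km
D–E: 32.1 km
Smallest added distance is 16.0 km, inserting between C and D.

between C and D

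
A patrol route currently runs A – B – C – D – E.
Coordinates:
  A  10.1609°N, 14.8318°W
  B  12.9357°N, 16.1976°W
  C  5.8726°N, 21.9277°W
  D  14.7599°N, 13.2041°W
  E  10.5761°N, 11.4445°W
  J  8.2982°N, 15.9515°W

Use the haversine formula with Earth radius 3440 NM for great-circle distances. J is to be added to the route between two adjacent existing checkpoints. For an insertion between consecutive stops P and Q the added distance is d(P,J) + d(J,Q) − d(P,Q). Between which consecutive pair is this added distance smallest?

between C and D

Added distance for inserting J between each consecutive pair:
A–B: 223.9 NM
B–C: 120.5 NM
C–D: 63.5 NM
D–E: 448.6 NM
Smallest added distance is 63.5 NM, inserting between C and D.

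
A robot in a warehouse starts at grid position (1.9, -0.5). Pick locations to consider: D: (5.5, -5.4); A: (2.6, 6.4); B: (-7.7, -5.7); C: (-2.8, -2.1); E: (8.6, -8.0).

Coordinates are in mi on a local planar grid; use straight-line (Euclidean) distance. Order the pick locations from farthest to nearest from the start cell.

Distance from the start cell at (1.9, -0.5) to each:
B (-7.7, -5.7): 10.9 mi
E (8.6, -8.0): 10.1 mi
A (2.6, 6.4): 6.9 mi
D (5.5, -5.4): 6.1 mi
C (-2.8, -2.1): 5.0 mi

B, E, A, D, C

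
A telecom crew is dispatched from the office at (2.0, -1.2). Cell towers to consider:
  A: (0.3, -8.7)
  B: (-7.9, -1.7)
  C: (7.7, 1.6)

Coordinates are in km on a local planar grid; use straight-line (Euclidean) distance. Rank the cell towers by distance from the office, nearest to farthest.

Distance from the office at (2.0, -1.2) to each:
C (7.7, 1.6): 6.4 km
A (0.3, -8.7): 7.7 km
B (-7.9, -1.7): 9.9 km

C, A, B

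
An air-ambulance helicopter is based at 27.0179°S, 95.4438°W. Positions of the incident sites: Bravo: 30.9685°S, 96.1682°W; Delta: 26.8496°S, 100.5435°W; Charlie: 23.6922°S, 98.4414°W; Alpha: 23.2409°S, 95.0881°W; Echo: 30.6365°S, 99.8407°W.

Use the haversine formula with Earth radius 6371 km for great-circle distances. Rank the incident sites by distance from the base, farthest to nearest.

Distance from the base at 27.0179°S, 95.4438°W to each:
Echo 30.6365°S, 99.8407°W: 587.6 km
Delta 26.8496°S, 100.5435°W: 505.9 km
Charlie 23.6922°S, 98.4414°W: 476.9 km
Bravo 30.9685°S, 96.1682°W: 444.9 km
Alpha 23.2409°S, 95.0881°W: 421.5 km

Echo, Delta, Charlie, Bravo, Alpha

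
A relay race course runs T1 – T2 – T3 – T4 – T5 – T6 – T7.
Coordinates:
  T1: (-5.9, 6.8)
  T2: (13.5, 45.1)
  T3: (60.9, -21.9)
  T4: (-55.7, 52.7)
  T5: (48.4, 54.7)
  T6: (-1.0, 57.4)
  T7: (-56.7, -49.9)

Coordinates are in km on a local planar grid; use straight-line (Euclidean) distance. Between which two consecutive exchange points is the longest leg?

T3–T4

Leg distances:
T1→T2: 42.9 km
T2→T3: 82.1 km
T3→T4: 138.4 km
T4→T5: 104.1 km
T5→T6: 49.5 km
T6→T7: 120.9 km
The longest leg is T3–T4 at 138.4 km.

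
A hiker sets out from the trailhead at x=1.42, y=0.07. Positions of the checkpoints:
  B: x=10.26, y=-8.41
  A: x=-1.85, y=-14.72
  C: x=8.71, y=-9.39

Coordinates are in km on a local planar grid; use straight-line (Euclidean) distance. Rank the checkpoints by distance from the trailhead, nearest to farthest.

C, B, A

Computing each straight-line distance from x=1.42, y=0.07:
C x=8.71, y=-9.39: 11.9 km
B x=10.26, y=-8.41: 12.2 km
A x=-1.85, y=-14.72: 15.1 km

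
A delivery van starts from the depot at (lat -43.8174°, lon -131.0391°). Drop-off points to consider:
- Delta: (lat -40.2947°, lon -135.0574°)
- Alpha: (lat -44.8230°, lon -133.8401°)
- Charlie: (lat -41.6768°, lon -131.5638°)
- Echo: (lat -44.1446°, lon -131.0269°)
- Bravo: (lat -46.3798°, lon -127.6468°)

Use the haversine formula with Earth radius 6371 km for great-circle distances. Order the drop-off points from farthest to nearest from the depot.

Computing each great-circle distance from (lat -43.8174°, lon -131.0391°):
Delta (lat -40.2947°, lon -135.0574°): 513.2 km
Bravo (lat -46.3798°, lon -127.6468°): 389.9 km
Alpha (lat -44.8230°, lon -133.8401°): 249.3 km
Charlie (lat -41.6768°, lon -131.5638°): 241.8 km
Echo (lat -44.1446°, lon -131.0269°): 36.4 km

Delta, Bravo, Alpha, Charlie, Echo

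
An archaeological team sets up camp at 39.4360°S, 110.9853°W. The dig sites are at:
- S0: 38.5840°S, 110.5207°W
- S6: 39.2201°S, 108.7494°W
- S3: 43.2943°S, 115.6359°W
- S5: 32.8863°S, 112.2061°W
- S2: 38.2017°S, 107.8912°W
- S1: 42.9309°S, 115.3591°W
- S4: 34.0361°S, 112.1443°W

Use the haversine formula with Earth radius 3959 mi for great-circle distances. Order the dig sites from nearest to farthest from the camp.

Distance from the camp at 39.4360°S, 110.9853°W to each:
S0 38.5840°S, 110.5207°W: 63.9 mi
S6 39.2201°S, 108.7494°W: 120.4 mi
S2 38.2017°S, 107.8912°W: 187.1 mi
S1 42.9309°S, 115.3591°W: 331.6 mi
S3 43.2943°S, 115.6359°W: 359.4 mi
S4 34.0361°S, 112.1443°W: 378.6 mi
S5 32.8863°S, 112.2061°W: 457.6 mi

S0, S6, S2, S1, S3, S4, S5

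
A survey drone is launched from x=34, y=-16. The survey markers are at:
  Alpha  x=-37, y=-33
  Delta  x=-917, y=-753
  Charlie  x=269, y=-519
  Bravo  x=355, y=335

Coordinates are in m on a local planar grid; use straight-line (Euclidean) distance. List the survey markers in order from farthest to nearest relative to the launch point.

Distance from the launch point at x=34, y=-16 to each:
Delta x=-917, y=-753: 1203.2 m
Charlie x=269, y=-519: 555.2 m
Bravo x=355, y=335: 475.6 m
Alpha x=-37, y=-33: 73.0 m

Delta, Charlie, Bravo, Alpha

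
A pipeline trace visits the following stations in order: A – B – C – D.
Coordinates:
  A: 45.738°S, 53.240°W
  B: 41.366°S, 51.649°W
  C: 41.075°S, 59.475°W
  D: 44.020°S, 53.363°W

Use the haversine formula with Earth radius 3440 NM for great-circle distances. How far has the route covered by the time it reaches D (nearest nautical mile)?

948 NM

Leg distances:
A→B: 271.5 NM  (cumulative 271.5 NM)
B→C: 353.7 NM  (cumulative 625.2 NM)
C→D: 322.9 NM  (cumulative 948.1 NM)
Cumulative distance at D ≈ 948 NM.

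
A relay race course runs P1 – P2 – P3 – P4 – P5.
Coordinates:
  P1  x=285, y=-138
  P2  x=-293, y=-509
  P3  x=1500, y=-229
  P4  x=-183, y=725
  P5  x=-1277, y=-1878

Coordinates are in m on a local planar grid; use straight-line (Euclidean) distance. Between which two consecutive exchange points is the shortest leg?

Leg distances:
P1→P2: 686.8 m
P2→P3: 1814.7 m
P3→P4: 1934.6 m
P4→P5: 2823.6 m
The shortest leg is P1–P2 at 686.8 m.

P1–P2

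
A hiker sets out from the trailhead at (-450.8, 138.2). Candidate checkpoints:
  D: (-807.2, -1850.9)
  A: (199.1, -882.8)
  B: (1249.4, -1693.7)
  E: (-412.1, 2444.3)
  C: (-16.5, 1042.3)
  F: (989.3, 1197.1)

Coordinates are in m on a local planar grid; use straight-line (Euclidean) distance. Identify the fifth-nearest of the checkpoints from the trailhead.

E

Distances from the trailhead ((-450.8, 138.2)):
C: 1003.0 m
A: 1210.3 m
F: 1787.5 m
D: 2020.8 m
E: 2306.4 m
B: 2499.3 m
The fifth-nearest is E at 2306.4 m.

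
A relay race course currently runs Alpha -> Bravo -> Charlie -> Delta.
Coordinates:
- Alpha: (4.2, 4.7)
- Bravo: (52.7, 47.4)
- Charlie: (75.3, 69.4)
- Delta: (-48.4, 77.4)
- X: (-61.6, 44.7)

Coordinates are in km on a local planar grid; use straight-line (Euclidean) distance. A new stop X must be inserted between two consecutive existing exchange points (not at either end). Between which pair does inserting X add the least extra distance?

Added distance for inserting X between each consecutive pair:
Alpha–Bravo: 126.7 km
Bravo–Charlie: 221.9 km
Charlie–Delta: 50.4 km
Smallest added distance is 50.4 km, inserting between Charlie and Delta.

between Charlie and Delta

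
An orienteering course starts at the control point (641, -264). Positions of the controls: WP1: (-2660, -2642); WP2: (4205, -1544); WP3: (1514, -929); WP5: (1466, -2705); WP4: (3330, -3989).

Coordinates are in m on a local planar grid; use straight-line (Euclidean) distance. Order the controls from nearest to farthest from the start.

Distances from the start:
WP3 (1514, -929): 1097.4 m
WP5 (1466, -2705): 2576.6 m
WP2 (4205, -1544): 3786.9 m
WP1 (-2660, -2642): 4068.4 m
WP4 (3330, -3989): 4594.2 m

WP3, WP5, WP2, WP1, WP4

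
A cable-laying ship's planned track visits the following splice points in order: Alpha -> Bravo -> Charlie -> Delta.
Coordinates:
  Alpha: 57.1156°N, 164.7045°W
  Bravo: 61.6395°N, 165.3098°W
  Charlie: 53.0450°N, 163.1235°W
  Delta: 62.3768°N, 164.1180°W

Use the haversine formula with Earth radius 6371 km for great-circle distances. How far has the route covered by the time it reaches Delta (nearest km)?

2508 km

Leg distances:
Alpha→Bravo: 504.2 km  (cumulative 504.2 km)
Bravo→Charlie: 964.5 km  (cumulative 1468.7 km)
Charlie→Delta: 1039.3 km  (cumulative 2508.0 km)
Cumulative distance at Delta ≈ 2508 km.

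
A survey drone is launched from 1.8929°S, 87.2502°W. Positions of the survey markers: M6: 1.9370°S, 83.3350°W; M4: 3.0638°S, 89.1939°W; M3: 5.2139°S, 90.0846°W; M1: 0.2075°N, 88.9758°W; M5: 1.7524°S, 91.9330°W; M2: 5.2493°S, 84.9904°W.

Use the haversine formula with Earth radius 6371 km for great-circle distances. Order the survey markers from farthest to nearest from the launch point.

M5, M3, M2, M6, M1, M4

Distance from the launch point at 1.8929°S, 87.2502°W to each:
M5 1.7524°S, 91.9330°W: 520.7 km
M3 5.2139°S, 90.0846°W: 485.1 km
M2 5.2493°S, 84.9904°W: 449.6 km
M6 1.9370°S, 83.3350°W: 435.1 km
M1 0.2075°N, 88.9758°W: 302.2 km
M4 3.0638°S, 89.1939°W: 252.1 km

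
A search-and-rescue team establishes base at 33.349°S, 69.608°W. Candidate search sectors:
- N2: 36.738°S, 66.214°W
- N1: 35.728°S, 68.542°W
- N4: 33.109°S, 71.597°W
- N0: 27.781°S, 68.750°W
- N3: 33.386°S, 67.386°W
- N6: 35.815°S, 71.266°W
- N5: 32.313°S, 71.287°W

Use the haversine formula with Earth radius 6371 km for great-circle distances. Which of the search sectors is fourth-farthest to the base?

N1

Distance to each, sorted:
N0: 624.6 km
N2: 487.2 km
N6: 313.4 km
N1: 282.0 km
N3: 206.4 km
N5: 194.6 km
N4: 186.9 km
The fourth-farthest is N1 at 282.0 km.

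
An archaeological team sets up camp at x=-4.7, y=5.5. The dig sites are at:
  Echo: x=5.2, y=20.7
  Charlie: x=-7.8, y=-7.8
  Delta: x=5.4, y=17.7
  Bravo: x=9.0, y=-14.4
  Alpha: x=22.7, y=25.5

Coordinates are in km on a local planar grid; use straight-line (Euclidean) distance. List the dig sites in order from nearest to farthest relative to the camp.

Computing each straight-line distance from x=-4.7, y=5.5:
Charlie x=-7.8, y=-7.8: 13.7 km
Delta x=5.4, y=17.7: 15.8 km
Echo x=5.2, y=20.7: 18.1 km
Bravo x=9.0, y=-14.4: 24.2 km
Alpha x=22.7, y=25.5: 33.9 km

Charlie, Delta, Echo, Bravo, Alpha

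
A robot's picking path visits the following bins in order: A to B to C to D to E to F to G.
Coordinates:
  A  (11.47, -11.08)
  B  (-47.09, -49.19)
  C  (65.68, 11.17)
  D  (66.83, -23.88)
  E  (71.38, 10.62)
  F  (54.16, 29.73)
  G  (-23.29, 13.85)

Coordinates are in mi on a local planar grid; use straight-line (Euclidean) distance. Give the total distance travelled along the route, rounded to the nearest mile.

372 mi

Leg distances:
A→B: 69.9 mi  (cumulative 69.9 mi)
B→C: 127.9 mi  (cumulative 197.8 mi)
C→D: 35.1 mi  (cumulative 232.8 mi)
D→E: 34.8 mi  (cumulative 267.6 mi)
E→F: 25.7 mi  (cumulative 293.4 mi)
F→G: 79.1 mi  (cumulative 372.4 mi)
Total route length ≈ 372 mi.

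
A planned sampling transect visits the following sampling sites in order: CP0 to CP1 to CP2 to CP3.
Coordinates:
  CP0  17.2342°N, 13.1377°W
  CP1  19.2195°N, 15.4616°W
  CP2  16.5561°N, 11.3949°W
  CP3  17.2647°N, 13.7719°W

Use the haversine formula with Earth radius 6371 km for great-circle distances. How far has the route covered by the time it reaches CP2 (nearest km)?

Leg distances:
CP0→CP1: 330.1 km  (cumulative 330.1 km)
CP1→CP2: 522.3 km  (cumulative 852.4 km)
Cumulative distance at CP2 ≈ 852 km.

852 km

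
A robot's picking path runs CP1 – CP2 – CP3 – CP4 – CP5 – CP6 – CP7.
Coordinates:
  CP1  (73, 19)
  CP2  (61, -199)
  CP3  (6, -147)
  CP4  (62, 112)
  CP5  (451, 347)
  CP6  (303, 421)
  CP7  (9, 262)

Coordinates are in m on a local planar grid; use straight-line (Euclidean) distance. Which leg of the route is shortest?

Leg distances:
CP1→CP2: 218.3 m
CP2→CP3: 75.7 m
CP3→CP4: 265.0 m
CP4→CP5: 454.5 m
CP5→CP6: 165.5 m
CP6→CP7: 334.2 m
The shortest leg is CP2–CP3 at 75.7 m.

CP2–CP3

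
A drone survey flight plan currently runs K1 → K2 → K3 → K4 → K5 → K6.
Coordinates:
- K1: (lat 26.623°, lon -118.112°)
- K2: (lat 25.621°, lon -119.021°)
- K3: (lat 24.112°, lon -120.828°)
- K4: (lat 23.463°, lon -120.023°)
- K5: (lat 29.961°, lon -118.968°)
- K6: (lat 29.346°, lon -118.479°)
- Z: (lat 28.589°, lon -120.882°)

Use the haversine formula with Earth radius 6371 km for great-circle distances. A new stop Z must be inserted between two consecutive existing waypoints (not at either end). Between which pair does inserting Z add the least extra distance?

between K4 and K5

Added distance for inserting Z between each consecutive pair:
K1–K2: 583.9 km
K2–K3: 628.0 km
K3–K4: 965.1 km
K4–K5: 86.6 km
K5–K6: 405.6 km
Smallest added distance is 86.6 km, inserting between K4 and K5.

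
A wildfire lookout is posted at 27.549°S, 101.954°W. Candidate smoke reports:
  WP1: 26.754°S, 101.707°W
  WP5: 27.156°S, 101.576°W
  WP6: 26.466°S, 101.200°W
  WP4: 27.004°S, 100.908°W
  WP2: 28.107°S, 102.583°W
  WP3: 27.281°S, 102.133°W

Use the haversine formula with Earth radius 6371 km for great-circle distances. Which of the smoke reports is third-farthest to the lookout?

Distance to each, sorted:
WP6: 141.7 km
WP4: 119.8 km
WP1: 91.7 km
WP2: 87.6 km
WP5: 57.5 km
WP3: 34.6 km
The third-farthest is WP1 at 91.7 km.

WP1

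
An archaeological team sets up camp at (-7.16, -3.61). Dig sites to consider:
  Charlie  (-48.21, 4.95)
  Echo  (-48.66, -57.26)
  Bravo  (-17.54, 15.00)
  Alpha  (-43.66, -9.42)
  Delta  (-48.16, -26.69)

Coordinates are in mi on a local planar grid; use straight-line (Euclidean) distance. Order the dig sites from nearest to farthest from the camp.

Distance from the camp at (-7.16, -3.61) to each:
Bravo (-17.54, 15.00): 21.3 mi
Alpha (-43.66, -9.42): 37.0 mi
Charlie (-48.21, 4.95): 41.9 mi
Delta (-48.16, -26.69): 47.0 mi
Echo (-48.66, -57.26): 67.8 mi

Bravo, Alpha, Charlie, Delta, Echo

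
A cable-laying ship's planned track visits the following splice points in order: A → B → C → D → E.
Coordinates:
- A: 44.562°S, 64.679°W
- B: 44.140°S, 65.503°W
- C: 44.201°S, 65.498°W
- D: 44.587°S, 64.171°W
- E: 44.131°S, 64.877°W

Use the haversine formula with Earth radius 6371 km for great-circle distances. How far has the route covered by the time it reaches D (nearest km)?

Leg distances:
A→B: 80.6 km  (cumulative 80.6 km)
B→C: 6.8 km  (cumulative 87.4 km)
C→D: 113.8 km  (cumulative 201.2 km)
Cumulative distance at D ≈ 201 km.

201 km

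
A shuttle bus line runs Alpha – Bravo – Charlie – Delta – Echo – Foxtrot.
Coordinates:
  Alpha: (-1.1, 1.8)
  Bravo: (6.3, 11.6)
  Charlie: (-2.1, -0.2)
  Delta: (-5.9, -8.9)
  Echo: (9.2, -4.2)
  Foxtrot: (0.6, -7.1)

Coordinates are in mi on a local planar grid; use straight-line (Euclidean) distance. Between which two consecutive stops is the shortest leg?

Echo–Foxtrot

Leg distances:
Alpha→Bravo: 12.3 mi
Bravo→Charlie: 14.5 mi
Charlie→Delta: 9.5 mi
Delta→Echo: 15.8 mi
Echo→Foxtrot: 9.1 mi
The shortest leg is Echo–Foxtrot at 9.1 mi.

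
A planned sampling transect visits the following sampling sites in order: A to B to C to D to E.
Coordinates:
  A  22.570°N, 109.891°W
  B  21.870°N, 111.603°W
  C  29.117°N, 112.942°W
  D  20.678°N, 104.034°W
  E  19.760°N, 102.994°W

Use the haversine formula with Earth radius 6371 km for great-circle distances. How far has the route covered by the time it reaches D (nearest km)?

2308 km

Leg distances:
A→B: 192.7 km  (cumulative 192.7 km)
B→C: 816.9 km  (cumulative 1009.6 km)
C→D: 1298.1 km  (cumulative 2307.7 km)
Cumulative distance at D ≈ 2308 km.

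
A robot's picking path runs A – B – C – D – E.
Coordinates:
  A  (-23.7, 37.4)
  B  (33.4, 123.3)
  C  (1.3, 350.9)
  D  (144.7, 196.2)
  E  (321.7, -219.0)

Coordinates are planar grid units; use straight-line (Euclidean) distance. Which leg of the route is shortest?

A–B

Leg distances:
A→B: 103.1
B→C: 229.9
C→D: 210.9
D→E: 451.4
The shortest leg is A–B at 103.1.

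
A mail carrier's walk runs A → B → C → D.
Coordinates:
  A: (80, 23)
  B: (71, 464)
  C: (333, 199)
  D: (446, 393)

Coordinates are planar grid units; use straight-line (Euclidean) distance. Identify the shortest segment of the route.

Leg distances:
A→B: 441.1
B→C: 372.7
C→D: 224.5
The shortest leg is C–D at 224.5.

C–D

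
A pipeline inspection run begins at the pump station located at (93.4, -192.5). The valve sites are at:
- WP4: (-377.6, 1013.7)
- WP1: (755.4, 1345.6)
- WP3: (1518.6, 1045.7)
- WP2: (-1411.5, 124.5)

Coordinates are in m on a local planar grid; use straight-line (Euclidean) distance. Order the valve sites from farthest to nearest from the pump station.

Distances from the pump station:
WP3 (1518.6, 1045.7): 1887.9 m
WP1 (755.4, 1345.6): 1674.5 m
WP2 (-1411.5, 124.5): 1537.9 m
WP4 (-377.6, 1013.7): 1294.9 m

WP3, WP1, WP2, WP4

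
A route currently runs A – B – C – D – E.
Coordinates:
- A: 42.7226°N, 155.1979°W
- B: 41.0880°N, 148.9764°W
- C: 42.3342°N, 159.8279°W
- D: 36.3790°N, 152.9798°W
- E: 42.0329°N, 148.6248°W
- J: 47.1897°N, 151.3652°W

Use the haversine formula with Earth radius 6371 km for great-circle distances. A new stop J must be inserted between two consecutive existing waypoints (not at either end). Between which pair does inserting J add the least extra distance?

Added distance for inserting J between each consecutive pair:
A–B: 739.7 km
B–C: 652.1 km
C–D: 1182.2 km
D–E: 1090.5 km
Smallest added distance is 652.1 km, inserting between B and C.

between B and C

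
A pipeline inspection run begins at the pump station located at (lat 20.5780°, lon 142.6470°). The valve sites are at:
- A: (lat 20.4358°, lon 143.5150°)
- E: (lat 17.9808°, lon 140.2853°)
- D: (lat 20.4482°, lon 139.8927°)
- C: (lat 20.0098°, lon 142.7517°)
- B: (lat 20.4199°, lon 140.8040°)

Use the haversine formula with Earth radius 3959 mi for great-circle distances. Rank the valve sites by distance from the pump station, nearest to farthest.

Computing each great-circle distance from (lat 20.5780°, lon 142.6470°):
C (lat 20.0098°, lon 142.7517°): 39.8 mi
A (lat 20.4358°, lon 143.5150°): 57.0 mi
B (lat 20.4199°, lon 140.8040°): 119.8 mi
D (lat 20.4482°, lon 139.8927°): 178.5 mi
E (lat 17.9808°, lon 140.2853°): 236.5 mi

C, A, B, D, E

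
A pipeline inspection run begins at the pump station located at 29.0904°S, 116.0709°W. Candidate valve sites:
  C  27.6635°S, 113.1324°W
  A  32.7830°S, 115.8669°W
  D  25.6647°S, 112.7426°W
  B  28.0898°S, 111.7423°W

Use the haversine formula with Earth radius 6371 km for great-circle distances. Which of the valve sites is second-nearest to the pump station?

Distance to each, sorted:
C: 328.3 km
A: 411.1 km
B: 437.0 km
D: 503.0 km
The second-nearest is A at 411.1 km.

A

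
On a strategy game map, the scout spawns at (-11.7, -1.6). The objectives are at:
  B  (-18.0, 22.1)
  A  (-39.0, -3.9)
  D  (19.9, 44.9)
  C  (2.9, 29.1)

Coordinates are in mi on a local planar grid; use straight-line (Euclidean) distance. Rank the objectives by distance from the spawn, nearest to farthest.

Distance from the spawn at (-11.7, -1.6) to each:
B (-18.0, 22.1): 24.5 mi
A (-39.0, -3.9): 27.4 mi
C (2.9, 29.1): 34.0 mi
D (19.9, 44.9): 56.2 mi

B, A, C, D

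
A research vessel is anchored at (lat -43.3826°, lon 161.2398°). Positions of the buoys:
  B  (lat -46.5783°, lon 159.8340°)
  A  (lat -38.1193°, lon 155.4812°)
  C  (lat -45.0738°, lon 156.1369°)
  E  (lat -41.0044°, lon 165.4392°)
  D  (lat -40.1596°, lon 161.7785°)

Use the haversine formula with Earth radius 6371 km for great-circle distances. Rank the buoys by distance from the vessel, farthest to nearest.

A, C, E, B, D

Distance from the vessel at (lat -43.3826°, lon 161.2398°) to each:
A (lat -38.1193°, lon 155.4812°): 759.7 km
C (lat -45.0738°, lon 156.1369°): 447.9 km
E (lat -41.0044°, lon 165.4392°): 435.4 km
B (lat -46.5783°, lon 159.8340°): 372.1 km
D (lat -40.1596°, lon 161.7785°): 361.2 km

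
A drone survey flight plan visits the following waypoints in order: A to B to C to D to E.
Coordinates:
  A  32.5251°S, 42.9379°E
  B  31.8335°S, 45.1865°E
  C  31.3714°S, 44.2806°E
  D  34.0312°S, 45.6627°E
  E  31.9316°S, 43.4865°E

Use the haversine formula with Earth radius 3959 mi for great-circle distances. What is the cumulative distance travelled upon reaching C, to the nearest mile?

Leg distances:
A→B: 139.9 mi  (cumulative 139.9 mi)
B→C: 62.1 mi  (cumulative 202.1 mi)
Cumulative distance at C ≈ 202 mi.

202 mi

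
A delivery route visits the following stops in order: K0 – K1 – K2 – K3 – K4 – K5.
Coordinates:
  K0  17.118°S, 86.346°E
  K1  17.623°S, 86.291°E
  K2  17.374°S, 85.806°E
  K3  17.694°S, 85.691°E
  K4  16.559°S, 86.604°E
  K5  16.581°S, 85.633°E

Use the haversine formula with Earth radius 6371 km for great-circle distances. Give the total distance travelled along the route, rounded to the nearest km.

415 km

Leg distances:
K0→K1: 56.5 km  (cumulative 56.5 km)
K1→K2: 58.4 km  (cumulative 114.9 km)
K2→K3: 37.6 km  (cumulative 152.5 km)
K3→K4: 159.2 km  (cumulative 311.7 km)
K4→K5: 103.5 km  (cumulative 415.2 km)
Total route length ≈ 415 km.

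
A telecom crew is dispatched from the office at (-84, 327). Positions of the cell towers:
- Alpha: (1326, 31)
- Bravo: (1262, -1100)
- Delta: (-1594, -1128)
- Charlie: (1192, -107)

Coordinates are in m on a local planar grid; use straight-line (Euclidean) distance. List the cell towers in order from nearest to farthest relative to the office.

Charlie, Alpha, Bravo, Delta

Computing each straight-line distance from (-84, 327):
Charlie (1192, -107): 1347.8 m
Alpha (1326, 31): 1440.7 m
Bravo (1262, -1100): 1961.6 m
Delta (-1594, -1128): 2096.9 m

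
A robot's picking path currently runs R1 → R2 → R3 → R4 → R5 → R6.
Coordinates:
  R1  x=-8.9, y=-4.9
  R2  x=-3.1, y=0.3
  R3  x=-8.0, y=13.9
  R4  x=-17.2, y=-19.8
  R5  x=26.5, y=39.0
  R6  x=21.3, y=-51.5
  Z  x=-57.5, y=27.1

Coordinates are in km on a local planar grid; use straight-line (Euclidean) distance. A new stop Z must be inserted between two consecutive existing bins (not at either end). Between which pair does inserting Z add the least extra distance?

between R4 and R5

Added distance for inserting Z between each consecutive pair:
R1–R2: 111.0 km
R2–R3: 97.4 km
R3–R4: 78.1 km
R4–R5: 73.4 km
R5–R6: 105.5 km
Smallest added distance is 73.4 km, inserting between R4 and R5.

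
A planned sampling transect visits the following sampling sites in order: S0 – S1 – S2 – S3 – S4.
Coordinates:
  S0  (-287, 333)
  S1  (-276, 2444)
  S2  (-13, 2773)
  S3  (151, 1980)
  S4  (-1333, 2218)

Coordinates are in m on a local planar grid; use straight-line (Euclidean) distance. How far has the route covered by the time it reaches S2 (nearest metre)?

2532 m

Leg distances:
S0→S1: 2111.0 m  (cumulative 2111.0 m)
S1→S2: 421.2 m  (cumulative 2532.2 m)
Cumulative distance at S2 ≈ 2532 m.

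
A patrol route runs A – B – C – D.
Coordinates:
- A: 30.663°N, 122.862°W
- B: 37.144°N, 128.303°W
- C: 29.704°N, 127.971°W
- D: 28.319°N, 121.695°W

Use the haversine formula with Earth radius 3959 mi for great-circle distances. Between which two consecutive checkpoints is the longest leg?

Leg distances:
A→B: 545.6 mi
B→C: 514.4 mi
C→D: 391.1 mi
The longest leg is A–B at 545.6 mi.

A–B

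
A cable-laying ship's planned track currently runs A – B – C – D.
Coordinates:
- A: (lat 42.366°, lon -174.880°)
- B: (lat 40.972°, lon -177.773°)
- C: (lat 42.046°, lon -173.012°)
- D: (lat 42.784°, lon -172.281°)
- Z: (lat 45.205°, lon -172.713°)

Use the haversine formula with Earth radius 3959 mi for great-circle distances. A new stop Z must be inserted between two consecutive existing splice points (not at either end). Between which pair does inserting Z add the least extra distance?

Added distance for inserting Z between each consecutive pair:
A–B: 434.4 mi
B–C: 349.6 mi
C–D: 324.3 mi
Smallest added distance is 324.3 mi, inserting between C and D.

between C and D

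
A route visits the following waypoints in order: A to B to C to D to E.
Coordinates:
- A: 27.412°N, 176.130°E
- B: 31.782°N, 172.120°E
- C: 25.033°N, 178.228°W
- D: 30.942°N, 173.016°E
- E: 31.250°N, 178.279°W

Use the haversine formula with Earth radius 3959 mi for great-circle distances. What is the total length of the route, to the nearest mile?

2322 mi

Leg distances:
A→B: 386.2 mi  (cumulative 386.2 mi)
B→C: 748.8 mi  (cumulative 1135.0 mi)
C→D: 672.0 mi  (cumulative 1807.0 mi)
D→E: 515.4 mi  (cumulative 2322.3 mi)
Total route length ≈ 2322 mi.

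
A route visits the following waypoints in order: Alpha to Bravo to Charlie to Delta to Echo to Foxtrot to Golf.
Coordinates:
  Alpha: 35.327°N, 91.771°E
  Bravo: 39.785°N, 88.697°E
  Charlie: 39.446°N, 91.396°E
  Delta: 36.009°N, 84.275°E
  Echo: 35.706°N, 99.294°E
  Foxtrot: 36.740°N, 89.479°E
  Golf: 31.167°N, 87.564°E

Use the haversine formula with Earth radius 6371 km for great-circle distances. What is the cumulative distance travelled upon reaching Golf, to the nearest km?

Leg distances:
Alpha→Bravo: 564.8 km  (cumulative 564.8 km)
Bravo→Charlie: 234.2 km  (cumulative 799.1 km)
Charlie→Delta: 733.3 km  (cumulative 1532.4 km)
Delta→Echo: 1352.6 km  (cumulative 2885.0 km)
Echo→Foxtrot: 887.5 km  (cumulative 3772.5 km)
Foxtrot→Golf: 644.3 km  (cumulative 4416.8 km)
Cumulative distance at Golf ≈ 4417 km.

4417 km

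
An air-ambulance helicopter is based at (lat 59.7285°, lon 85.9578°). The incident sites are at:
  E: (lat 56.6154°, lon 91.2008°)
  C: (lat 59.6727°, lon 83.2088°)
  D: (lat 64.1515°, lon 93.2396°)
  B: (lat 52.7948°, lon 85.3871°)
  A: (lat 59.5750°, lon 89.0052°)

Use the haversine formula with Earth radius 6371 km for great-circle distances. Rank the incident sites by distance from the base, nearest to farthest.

C, A, E, D, B

Distances from the base:
C (lat 59.6727°, lon 83.2088°): 154.3 km
A (lat 59.5750°, lon 89.0052°): 172.0 km
E (lat 56.6154°, lon 91.2008°): 462.7 km
D (lat 64.1515°, lon 93.2396°): 621.3 km
B (lat 52.7948°, lon 85.3871°): 771.8 km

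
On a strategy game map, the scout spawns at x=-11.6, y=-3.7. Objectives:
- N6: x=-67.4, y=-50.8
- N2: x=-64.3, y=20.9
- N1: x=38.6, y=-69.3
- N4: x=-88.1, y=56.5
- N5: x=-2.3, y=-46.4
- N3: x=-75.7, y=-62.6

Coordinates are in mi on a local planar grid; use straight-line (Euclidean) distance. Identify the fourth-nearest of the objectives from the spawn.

N1

Distance to each, sorted:
N5: 43.7 mi
N2: 58.2 mi
N6: 73.0 mi
N1: 82.6 mi
N3: 87.1 mi
N4: 97.3 mi
The fourth-nearest is N1 at 82.6 mi.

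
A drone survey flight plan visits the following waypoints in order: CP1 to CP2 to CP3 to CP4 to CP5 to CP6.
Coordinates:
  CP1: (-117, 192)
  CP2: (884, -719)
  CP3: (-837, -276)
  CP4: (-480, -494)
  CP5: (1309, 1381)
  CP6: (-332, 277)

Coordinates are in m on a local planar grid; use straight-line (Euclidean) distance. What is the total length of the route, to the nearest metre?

8118 m

Leg distances:
CP1→CP2: 1353.5 m  (cumulative 1353.5 m)
CP2→CP3: 1777.1 m  (cumulative 3130.6 m)
CP3→CP4: 418.3 m  (cumulative 3548.9 m)
CP4→CP5: 2591.6 m  (cumulative 6140.4 m)
CP5→CP6: 1977.8 m  (cumulative 8118.2 m)
Total route length ≈ 8118 m.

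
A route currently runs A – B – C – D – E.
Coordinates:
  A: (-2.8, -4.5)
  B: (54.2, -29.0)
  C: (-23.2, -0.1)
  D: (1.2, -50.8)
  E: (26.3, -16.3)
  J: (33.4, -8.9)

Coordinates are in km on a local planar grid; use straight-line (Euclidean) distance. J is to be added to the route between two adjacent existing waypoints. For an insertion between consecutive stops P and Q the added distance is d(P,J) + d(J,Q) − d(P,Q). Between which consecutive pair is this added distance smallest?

between A and B

Added distance for inserting J between each consecutive pair:
A–B: 3.3 km
B–C: 3.6 km
C–D: 53.9 km
D–E: 20.4 km
Smallest added distance is 3.3 km, inserting between A and B.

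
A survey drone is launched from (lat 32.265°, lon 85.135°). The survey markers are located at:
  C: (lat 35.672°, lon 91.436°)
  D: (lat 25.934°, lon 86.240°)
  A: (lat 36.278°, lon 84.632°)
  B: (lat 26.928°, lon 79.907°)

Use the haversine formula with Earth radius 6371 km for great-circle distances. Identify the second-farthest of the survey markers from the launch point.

Distance to each, sorted:
B: 779.3 km
D: 712.1 km
C: 693.4 km
A: 448.6 km
The second-farthest is D at 712.1 km.

D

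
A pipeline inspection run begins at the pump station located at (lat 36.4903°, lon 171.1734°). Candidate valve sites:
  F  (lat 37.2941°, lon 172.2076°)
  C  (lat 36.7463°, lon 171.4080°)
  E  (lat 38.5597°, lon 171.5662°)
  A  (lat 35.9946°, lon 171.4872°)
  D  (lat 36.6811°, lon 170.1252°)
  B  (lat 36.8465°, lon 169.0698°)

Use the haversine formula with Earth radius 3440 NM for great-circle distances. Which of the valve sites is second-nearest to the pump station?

A

Distances from the pump station ((lat 36.4903°, lon 171.1734°)):
C: 19.1 NM
A: 33.4 NM
D: 51.8 NM
F: 69.2 NM
B: 103.5 NM
E: 125.6 NM
The second-nearest is A at 33.4 NM.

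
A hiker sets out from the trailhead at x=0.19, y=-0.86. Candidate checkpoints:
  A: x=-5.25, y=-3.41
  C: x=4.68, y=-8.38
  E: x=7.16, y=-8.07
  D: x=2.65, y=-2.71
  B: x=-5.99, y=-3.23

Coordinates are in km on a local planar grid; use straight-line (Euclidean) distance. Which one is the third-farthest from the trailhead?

B

Distance to each, sorted:
E: 10.0 km
C: 8.8 km
B: 6.6 km
A: 6.0 km
D: 3.1 km
The third-farthest is B at 6.6 km.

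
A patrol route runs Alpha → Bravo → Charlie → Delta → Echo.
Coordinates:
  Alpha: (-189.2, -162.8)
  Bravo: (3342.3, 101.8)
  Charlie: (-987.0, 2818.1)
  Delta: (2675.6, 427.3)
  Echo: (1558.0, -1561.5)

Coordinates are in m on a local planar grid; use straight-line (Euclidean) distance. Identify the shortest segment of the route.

Delta–Echo

Leg distances:
Alpha→Bravo: 3541.4 m
Bravo→Charlie: 5110.9 m
Charlie→Delta: 4373.8 m
Delta→Echo: 2281.3 m
The shortest leg is Delta–Echo at 2281.3 m.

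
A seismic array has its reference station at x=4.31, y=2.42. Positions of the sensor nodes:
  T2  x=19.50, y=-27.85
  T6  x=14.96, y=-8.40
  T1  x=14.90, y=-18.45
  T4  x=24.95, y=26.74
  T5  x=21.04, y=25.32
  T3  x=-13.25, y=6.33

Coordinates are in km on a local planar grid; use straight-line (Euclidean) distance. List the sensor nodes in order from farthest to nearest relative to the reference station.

T2, T4, T5, T1, T3, T6

Distances from the reference station:
T2 x=19.50, y=-27.85: 33.9 km
T4 x=24.95, y=26.74: 31.9 km
T5 x=21.04, y=25.32: 28.4 km
T1 x=14.90, y=-18.45: 23.4 km
T3 x=-13.25, y=6.33: 18.0 km
T6 x=14.96, y=-8.40: 15.2 km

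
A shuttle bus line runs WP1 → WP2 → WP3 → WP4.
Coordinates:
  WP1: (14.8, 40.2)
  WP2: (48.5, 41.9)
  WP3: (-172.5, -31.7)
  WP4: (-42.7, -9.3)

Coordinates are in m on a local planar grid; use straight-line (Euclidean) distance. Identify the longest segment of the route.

Leg distances:
WP1→WP2: 33.7 m
WP2→WP3: 232.9 m
WP3→WP4: 131.7 m
The longest leg is WP2–WP3 at 232.9 m.

WP2–WP3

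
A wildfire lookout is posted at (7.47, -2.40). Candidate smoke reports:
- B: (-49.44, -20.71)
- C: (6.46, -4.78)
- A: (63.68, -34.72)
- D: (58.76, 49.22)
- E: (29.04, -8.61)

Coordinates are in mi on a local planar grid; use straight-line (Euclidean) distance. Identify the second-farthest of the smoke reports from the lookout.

A

Distances from the lookout ((7.47, -2.40)):
D: 72.8 mi
A: 64.8 mi
B: 59.8 mi
E: 22.4 mi
C: 2.6 mi
The second-farthest is A at 64.8 mi.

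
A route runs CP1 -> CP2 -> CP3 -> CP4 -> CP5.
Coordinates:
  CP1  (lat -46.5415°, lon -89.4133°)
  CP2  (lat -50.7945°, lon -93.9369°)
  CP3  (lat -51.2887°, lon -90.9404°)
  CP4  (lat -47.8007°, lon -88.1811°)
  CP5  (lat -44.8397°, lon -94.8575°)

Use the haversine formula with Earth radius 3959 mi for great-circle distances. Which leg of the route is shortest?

CP2–CP3

Leg distances:
CP1→CP2: 359.0 mi
CP2→CP3: 134.6 mi
CP3→CP4: 270.9 mi
CP4→CP5: 378.4 mi
The shortest leg is CP2–CP3 at 134.6 mi.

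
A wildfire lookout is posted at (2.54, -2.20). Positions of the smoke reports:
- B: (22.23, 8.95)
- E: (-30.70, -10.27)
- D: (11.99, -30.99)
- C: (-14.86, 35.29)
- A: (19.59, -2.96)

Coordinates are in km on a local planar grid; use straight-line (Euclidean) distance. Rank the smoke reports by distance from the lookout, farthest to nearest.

Distances from the lookout:
C (-14.86, 35.29): 41.3 km
E (-30.70, -10.27): 34.2 km
D (11.99, -30.99): 30.3 km
B (22.23, 8.95): 22.6 km
A (19.59, -2.96): 17.1 km

C, E, D, B, A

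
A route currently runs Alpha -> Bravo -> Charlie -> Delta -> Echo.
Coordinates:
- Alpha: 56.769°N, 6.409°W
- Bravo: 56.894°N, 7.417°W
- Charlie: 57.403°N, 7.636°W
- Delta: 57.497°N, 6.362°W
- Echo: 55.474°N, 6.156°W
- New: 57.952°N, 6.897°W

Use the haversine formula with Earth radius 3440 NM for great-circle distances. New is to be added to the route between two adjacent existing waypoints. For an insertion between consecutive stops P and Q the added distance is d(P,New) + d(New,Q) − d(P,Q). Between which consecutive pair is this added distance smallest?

Added distance for inserting New between each consecutive pair:
Alpha–Bravo: 104.5 NM
Bravo–Charlie: 74.9 NM
Charlie–Delta: 31.3 NM
Delta–Echo: 61.4 NM
Smallest added distance is 31.3 NM, inserting between Charlie and Delta.

between Charlie and Delta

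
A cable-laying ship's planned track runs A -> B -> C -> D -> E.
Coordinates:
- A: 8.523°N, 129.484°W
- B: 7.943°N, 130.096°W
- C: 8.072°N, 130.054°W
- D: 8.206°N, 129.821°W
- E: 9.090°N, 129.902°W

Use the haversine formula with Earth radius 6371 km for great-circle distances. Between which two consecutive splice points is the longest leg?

D–E

Leg distances:
A→B: 93.2 km
B→C: 15.1 km
C→D: 29.7 km
D→E: 98.7 km
The longest leg is D–E at 98.7 km.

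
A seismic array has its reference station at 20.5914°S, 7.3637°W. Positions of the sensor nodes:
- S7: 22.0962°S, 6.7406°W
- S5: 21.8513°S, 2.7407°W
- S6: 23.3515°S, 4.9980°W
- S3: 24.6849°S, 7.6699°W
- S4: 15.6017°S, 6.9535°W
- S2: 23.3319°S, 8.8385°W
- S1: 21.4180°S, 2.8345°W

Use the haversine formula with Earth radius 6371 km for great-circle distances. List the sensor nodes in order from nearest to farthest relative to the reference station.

S7, S2, S6, S3, S1, S5, S4

Distances from the reference station:
S7 22.0962°S, 6.7406°W: 179.3 km
S2 23.3319°S, 8.8385°W: 340.6 km
S6 23.3515°S, 4.9980°W: 392.0 km
S3 24.6849°S, 7.6699°W: 456.3 km
S1 21.4180°S, 2.8345°W: 479.0 km
S5 21.8513°S, 2.7407°W: 499.2 km
S4 15.6017°S, 6.9535°W: 556.5 km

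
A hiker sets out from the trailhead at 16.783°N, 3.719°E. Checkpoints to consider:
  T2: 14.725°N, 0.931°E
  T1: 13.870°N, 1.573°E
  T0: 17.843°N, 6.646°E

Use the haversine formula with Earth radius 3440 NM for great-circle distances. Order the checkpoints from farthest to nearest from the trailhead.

Computing each great-circle distance from 16.783°N, 3.719°E:
T1 13.870°N, 1.573°E: 214.5 NM
T2 14.725°N, 0.931°E: 203.0 NM
T0 17.843°N, 6.646°E: 179.4 NM

T1, T2, T0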